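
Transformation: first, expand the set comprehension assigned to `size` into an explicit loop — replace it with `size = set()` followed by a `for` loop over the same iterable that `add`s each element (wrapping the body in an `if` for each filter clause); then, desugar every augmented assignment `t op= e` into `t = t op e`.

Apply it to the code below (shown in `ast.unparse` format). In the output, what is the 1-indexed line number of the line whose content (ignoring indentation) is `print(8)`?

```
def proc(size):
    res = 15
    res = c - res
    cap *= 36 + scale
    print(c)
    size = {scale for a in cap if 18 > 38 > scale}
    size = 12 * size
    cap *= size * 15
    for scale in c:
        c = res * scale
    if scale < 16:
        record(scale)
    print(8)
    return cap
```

Transformed code:
def proc(size):
    res = 15
    res = c - res
    cap = cap * (36 + scale)
    print(c)
    size = set()
    for a in cap:
        if 18 > 38 > scale:
            size.add(scale)
    size = 12 * size
    cap = cap * (size * 15)
    for scale in c:
        c = res * scale
    if scale < 16:
        record(scale)
    print(8)
    return cap

16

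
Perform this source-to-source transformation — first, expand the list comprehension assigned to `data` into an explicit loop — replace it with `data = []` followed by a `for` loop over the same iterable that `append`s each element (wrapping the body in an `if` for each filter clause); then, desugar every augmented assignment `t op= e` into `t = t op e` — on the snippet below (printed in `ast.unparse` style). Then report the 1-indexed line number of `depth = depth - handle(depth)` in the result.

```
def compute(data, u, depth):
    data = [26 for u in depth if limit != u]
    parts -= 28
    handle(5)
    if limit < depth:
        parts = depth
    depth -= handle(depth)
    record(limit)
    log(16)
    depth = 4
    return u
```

Transformed code:
def compute(data, u, depth):
    data = []
    for u in depth:
        if limit != u:
            data.append(26)
    parts = parts - 28
    handle(5)
    if limit < depth:
        parts = depth
    depth = depth - handle(depth)
    record(limit)
    log(16)
    depth = 4
    return u

10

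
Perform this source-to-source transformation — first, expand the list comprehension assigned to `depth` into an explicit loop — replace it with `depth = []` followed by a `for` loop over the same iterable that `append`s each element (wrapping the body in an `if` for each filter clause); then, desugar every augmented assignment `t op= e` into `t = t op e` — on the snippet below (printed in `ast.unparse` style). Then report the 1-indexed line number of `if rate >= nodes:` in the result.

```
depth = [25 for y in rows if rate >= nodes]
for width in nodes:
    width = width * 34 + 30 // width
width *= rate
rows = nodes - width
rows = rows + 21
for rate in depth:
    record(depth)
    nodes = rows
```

Transformed code:
depth = []
for y in rows:
    if rate >= nodes:
        depth.append(25)
for width in nodes:
    width = width * 34 + 30 // width
width = width * rate
rows = nodes - width
rows = rows + 21
for rate in depth:
    record(depth)
    nodes = rows

3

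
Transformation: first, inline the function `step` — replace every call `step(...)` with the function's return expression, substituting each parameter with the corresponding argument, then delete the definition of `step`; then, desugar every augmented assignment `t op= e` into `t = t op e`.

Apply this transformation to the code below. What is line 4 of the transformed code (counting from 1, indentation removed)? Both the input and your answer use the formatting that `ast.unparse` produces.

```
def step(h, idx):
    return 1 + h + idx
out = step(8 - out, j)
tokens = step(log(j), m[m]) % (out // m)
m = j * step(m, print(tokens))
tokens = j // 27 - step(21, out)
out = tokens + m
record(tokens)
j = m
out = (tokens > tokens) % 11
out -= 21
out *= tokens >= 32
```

Transformed code:
out = 1 + (8 - out) + j
tokens = (1 + log(j) + m[m]) % (out // m)
m = j * (1 + m + print(tokens))
tokens = j // 27 - (1 + 21 + out)
out = tokens + m
record(tokens)
j = m
out = (tokens > tokens) % 11
out = out - 21
out = out * (tokens >= 32)

tokens = j // 27 - (1 + 21 + out)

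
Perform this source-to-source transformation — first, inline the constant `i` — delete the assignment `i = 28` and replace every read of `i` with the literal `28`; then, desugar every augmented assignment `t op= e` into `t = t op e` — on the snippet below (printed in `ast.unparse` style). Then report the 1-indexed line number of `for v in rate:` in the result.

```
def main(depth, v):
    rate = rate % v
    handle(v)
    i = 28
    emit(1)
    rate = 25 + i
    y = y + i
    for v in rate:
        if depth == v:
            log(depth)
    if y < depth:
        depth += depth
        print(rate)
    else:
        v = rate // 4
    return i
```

Transformed code:
def main(depth, v):
    rate = rate % v
    handle(v)
    emit(1)
    rate = 25 + 28
    y = y + 28
    for v in rate:
        if depth == v:
            log(depth)
    if y < depth:
        depth = depth + depth
        print(rate)
    else:
        v = rate // 4
    return 28

7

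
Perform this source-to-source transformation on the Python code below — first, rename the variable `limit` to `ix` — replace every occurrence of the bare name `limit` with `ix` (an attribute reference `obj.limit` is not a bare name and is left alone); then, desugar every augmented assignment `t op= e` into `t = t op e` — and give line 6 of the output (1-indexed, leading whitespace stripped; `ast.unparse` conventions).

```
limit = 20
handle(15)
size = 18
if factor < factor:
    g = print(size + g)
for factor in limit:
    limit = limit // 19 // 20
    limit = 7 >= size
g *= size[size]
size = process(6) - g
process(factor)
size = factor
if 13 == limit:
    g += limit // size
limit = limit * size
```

for factor in ix:

Transformed code:
ix = 20
handle(15)
size = 18
if factor < factor:
    g = print(size + g)
for factor in ix:
    ix = ix // 19 // 20
    ix = 7 >= size
g = g * size[size]
size = process(6) - g
process(factor)
size = factor
if 13 == ix:
    g = g + ix // size
ix = ix * size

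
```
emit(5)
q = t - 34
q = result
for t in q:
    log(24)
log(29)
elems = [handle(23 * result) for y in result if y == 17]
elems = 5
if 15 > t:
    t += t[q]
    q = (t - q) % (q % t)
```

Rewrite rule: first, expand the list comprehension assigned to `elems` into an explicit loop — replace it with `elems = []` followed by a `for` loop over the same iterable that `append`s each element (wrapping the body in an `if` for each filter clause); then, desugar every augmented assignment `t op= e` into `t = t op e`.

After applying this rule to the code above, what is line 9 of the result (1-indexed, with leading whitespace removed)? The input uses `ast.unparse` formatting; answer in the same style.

if y == 17:

Transformed code:
emit(5)
q = t - 34
q = result
for t in q:
    log(24)
log(29)
elems = []
for y in result:
    if y == 17:
        elems.append(handle(23 * result))
elems = 5
if 15 > t:
    t = t + t[q]
    q = (t - q) % (q % t)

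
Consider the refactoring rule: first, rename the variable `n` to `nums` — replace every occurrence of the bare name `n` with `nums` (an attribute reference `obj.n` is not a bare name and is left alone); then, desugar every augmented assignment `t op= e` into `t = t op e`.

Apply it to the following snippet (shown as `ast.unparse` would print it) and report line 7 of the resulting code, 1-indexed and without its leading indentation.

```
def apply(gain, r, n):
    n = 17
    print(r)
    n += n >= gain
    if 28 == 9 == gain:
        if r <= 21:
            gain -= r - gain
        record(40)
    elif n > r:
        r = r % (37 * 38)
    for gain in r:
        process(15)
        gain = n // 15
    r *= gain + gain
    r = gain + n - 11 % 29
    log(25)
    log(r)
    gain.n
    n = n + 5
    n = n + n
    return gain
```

Transformed code:
def apply(gain, r, nums):
    nums = 17
    print(r)
    nums = nums + (nums >= gain)
    if 28 == 9 == gain:
        if r <= 21:
            gain = gain - (r - gain)
        record(40)
    elif nums > r:
        r = r % (37 * 38)
    for gain in r:
        process(15)
        gain = nums // 15
    r = r * (gain + gain)
    r = gain + nums - 11 % 29
    log(25)
    log(r)
    gain.n
    nums = nums + 5
    nums = nums + nums
    return gain

gain = gain - (r - gain)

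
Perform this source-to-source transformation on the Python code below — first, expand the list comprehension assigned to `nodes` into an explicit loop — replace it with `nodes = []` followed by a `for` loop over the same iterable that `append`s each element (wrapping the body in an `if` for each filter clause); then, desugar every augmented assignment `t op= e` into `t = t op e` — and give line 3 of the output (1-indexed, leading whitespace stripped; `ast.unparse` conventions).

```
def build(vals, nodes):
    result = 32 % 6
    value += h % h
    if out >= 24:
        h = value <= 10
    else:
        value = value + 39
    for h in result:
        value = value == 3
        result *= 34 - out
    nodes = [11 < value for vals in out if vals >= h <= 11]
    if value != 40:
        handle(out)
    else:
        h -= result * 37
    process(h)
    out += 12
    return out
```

value = value + h % h

Transformed code:
def build(vals, nodes):
    result = 32 % 6
    value = value + h % h
    if out >= 24:
        h = value <= 10
    else:
        value = value + 39
    for h in result:
        value = value == 3
        result = result * (34 - out)
    nodes = []
    for vals in out:
        if vals >= h <= 11:
            nodes.append(11 < value)
    if value != 40:
        handle(out)
    else:
        h = h - result * 37
    process(h)
    out = out + 12
    return out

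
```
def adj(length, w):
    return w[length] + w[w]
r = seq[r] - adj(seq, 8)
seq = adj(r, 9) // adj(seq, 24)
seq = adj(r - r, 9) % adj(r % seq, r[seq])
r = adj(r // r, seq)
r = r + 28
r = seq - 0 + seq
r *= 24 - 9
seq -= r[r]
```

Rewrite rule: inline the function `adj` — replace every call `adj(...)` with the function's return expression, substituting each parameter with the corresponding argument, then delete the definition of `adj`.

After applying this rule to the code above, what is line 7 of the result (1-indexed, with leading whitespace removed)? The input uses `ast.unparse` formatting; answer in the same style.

r *= 24 - 9

Transformed code:
r = seq[r] - (8[seq] + 8[8])
seq = (9[r] + 9[9]) // (24[seq] + 24[24])
seq = (9[r - r] + 9[9]) % (r[seq][r % seq] + r[seq][r[seq]])
r = seq[r // r] + seq[seq]
r = r + 28
r = seq - 0 + seq
r *= 24 - 9
seq -= r[r]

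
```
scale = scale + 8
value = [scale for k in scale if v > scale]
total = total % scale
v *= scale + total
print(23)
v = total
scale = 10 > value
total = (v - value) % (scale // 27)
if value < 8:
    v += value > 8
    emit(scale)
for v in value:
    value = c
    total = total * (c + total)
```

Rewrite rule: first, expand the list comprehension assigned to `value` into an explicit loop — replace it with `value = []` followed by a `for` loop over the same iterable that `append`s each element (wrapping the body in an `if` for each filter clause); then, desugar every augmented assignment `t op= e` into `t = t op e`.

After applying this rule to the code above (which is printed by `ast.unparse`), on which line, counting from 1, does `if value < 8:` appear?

Transformed code:
scale = scale + 8
value = []
for k in scale:
    if v > scale:
        value.append(scale)
total = total % scale
v = v * (scale + total)
print(23)
v = total
scale = 10 > value
total = (v - value) % (scale // 27)
if value < 8:
    v = v + (value > 8)
    emit(scale)
for v in value:
    value = c
    total = total * (c + total)

12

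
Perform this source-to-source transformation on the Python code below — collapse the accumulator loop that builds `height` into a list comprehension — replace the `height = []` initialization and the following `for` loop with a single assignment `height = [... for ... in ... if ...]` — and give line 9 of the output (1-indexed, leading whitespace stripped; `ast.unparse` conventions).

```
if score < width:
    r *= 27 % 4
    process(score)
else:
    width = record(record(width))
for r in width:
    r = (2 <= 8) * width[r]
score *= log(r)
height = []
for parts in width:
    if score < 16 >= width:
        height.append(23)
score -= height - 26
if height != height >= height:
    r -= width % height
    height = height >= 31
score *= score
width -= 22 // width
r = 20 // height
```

height = [23 for parts in width if score < 16 >= width]

Transformed code:
if score < width:
    r *= 27 % 4
    process(score)
else:
    width = record(record(width))
for r in width:
    r = (2 <= 8) * width[r]
score *= log(r)
height = [23 for parts in width if score < 16 >= width]
score -= height - 26
if height != height >= height:
    r -= width % height
    height = height >= 31
score *= score
width -= 22 // width
r = 20 // height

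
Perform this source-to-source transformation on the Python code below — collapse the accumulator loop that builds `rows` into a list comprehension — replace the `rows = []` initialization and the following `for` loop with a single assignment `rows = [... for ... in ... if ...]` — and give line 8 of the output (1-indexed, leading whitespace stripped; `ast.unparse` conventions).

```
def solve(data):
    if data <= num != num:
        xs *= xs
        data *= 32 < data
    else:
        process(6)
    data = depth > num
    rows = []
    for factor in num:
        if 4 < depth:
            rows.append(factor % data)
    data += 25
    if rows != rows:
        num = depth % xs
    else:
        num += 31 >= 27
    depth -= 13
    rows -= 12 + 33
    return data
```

Transformed code:
def solve(data):
    if data <= num != num:
        xs *= xs
        data *= 32 < data
    else:
        process(6)
    data = depth > num
    rows = [factor % data for factor in num if 4 < depth]
    data += 25
    if rows != rows:
        num = depth % xs
    else:
        num += 31 >= 27
    depth -= 13
    rows -= 12 + 33
    return data

rows = [factor % data for factor in num if 4 < depth]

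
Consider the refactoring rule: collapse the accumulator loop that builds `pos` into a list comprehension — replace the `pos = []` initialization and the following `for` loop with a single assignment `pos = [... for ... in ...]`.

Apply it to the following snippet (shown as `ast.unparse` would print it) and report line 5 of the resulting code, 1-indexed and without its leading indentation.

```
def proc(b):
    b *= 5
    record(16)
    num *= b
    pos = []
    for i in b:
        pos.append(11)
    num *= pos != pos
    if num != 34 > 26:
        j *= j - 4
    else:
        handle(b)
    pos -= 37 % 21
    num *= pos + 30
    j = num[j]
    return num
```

Transformed code:
def proc(b):
    b *= 5
    record(16)
    num *= b
    pos = [11 for i in b]
    num *= pos != pos
    if num != 34 > 26:
        j *= j - 4
    else:
        handle(b)
    pos -= 37 % 21
    num *= pos + 30
    j = num[j]
    return num

pos = [11 for i in b]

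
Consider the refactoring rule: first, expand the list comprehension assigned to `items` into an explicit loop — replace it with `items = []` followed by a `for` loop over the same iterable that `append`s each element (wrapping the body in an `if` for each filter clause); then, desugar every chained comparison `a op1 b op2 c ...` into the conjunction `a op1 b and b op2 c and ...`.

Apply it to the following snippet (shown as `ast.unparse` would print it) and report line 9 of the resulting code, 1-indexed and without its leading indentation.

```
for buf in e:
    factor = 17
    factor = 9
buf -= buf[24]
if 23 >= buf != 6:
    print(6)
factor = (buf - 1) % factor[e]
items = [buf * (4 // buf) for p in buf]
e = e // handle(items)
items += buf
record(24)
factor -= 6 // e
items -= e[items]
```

for p in buf:

Transformed code:
for buf in e:
    factor = 17
    factor = 9
buf -= buf[24]
if 23 >= buf and buf != 6:
    print(6)
factor = (buf - 1) % factor[e]
items = []
for p in buf:
    items.append(buf * (4 // buf))
e = e // handle(items)
items += buf
record(24)
factor -= 6 // e
items -= e[items]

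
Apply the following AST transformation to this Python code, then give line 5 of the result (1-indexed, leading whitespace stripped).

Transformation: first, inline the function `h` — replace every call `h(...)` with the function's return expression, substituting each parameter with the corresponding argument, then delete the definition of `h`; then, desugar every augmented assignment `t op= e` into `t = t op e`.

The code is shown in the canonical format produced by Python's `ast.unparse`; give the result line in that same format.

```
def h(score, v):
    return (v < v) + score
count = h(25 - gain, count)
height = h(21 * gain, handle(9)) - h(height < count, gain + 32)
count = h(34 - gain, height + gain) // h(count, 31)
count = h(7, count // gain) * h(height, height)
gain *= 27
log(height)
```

Transformed code:
count = (count < count) + (25 - gain)
height = (handle(9) < handle(9)) + 21 * gain - ((gain + 32 < gain + 32) + (height < count))
count = ((height + gain < height + gain) + (34 - gain)) // ((31 < 31) + count)
count = ((count // gain < count // gain) + 7) * ((height < height) + height)
gain = gain * 27
log(height)

gain = gain * 27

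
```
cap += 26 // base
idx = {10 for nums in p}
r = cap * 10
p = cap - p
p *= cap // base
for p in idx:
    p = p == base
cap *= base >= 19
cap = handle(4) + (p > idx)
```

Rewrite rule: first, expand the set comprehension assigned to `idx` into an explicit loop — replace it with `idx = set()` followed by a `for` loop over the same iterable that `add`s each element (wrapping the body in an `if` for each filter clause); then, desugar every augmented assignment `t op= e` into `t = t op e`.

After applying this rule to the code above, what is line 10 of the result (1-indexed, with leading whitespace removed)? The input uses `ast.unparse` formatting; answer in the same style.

cap = cap * (base >= 19)

Transformed code:
cap = cap + 26 // base
idx = set()
for nums in p:
    idx.add(10)
r = cap * 10
p = cap - p
p = p * (cap // base)
for p in idx:
    p = p == base
cap = cap * (base >= 19)
cap = handle(4) + (p > idx)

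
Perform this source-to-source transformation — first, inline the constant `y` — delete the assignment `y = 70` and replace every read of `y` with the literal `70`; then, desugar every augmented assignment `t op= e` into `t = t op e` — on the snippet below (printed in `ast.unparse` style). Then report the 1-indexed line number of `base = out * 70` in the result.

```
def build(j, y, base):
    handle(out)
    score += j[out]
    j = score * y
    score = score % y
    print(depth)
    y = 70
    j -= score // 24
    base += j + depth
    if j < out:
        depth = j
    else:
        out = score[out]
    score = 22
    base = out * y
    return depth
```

Transformed code:
def build(j, y, base):
    handle(out)
    score = score + j[out]
    j = score * 70
    score = score % 70
    print(depth)
    j = j - score // 24
    base = base + (j + depth)
    if j < out:
        depth = j
    else:
        out = score[out]
    score = 22
    base = out * 70
    return depth

14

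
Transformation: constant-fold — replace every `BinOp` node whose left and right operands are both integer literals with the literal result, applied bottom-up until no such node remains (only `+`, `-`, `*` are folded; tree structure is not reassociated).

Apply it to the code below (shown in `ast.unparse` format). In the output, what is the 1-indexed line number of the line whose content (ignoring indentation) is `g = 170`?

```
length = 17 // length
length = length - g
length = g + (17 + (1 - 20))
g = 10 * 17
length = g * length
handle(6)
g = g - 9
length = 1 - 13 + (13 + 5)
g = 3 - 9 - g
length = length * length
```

4

Transformed code:
length = 17 // length
length = length - g
length = g + -2
g = 170
length = g * length
handle(6)
g = g - 9
length = 6
g = -6 - g
length = length * length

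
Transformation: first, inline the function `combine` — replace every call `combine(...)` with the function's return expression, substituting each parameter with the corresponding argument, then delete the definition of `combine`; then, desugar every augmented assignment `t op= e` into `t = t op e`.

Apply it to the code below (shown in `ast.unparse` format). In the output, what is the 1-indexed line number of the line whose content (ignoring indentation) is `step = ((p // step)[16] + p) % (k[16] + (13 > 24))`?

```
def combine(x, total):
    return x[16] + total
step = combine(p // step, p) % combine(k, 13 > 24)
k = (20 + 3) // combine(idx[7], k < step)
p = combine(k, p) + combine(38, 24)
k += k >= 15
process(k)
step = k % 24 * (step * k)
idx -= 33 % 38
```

Transformed code:
step = ((p // step)[16] + p) % (k[16] + (13 > 24))
k = (20 + 3) // (idx[7][16] + (k < step))
p = k[16] + p + (38[16] + 24)
k = k + (k >= 15)
process(k)
step = k % 24 * (step * k)
idx = idx - 33 % 38

1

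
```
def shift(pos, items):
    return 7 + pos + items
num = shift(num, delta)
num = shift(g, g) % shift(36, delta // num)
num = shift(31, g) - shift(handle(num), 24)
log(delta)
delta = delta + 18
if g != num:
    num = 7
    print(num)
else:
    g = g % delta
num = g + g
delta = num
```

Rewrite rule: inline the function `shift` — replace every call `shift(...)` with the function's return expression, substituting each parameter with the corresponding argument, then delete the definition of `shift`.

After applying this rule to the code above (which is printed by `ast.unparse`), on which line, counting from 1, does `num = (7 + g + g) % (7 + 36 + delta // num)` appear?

Transformed code:
num = 7 + num + delta
num = (7 + g + g) % (7 + 36 + delta // num)
num = 7 + 31 + g - (7 + handle(num) + 24)
log(delta)
delta = delta + 18
if g != num:
    num = 7
    print(num)
else:
    g = g % delta
num = g + g
delta = num

2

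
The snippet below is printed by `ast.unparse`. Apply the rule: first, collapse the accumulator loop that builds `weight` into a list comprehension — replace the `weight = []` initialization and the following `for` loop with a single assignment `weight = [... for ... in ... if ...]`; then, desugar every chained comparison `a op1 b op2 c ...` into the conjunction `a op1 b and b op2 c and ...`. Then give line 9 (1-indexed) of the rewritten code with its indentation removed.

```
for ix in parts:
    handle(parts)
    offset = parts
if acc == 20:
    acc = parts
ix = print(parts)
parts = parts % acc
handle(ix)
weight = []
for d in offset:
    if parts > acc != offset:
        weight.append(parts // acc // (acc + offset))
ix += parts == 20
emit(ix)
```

Transformed code:
for ix in parts:
    handle(parts)
    offset = parts
if acc == 20:
    acc = parts
ix = print(parts)
parts = parts % acc
handle(ix)
weight = [parts // acc // (acc + offset) for d in offset if parts > acc and acc != offset]
ix += parts == 20
emit(ix)

weight = [parts // acc // (acc + offset) for d in offset if parts > acc and acc != offset]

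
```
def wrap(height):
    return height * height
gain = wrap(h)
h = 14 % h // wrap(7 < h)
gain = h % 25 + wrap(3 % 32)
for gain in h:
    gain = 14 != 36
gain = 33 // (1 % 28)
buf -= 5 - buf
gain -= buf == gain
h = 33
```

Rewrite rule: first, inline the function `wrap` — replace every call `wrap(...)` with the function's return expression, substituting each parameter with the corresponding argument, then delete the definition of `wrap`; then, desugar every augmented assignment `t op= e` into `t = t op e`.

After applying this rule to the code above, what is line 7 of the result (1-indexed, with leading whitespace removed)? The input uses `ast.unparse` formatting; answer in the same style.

Transformed code:
gain = h * h
h = 14 % h // ((7 < h) * (7 < h))
gain = h % 25 + 3 % 32 * (3 % 32)
for gain in h:
    gain = 14 != 36
gain = 33 // (1 % 28)
buf = buf - (5 - buf)
gain = gain - (buf == gain)
h = 33

buf = buf - (5 - buf)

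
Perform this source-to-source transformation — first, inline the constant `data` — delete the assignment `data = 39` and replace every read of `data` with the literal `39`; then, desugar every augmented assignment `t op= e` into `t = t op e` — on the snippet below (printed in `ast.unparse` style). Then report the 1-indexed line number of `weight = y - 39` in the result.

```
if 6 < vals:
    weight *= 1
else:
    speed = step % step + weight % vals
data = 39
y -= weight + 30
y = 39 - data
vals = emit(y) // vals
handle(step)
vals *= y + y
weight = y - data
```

10

Transformed code:
if 6 < vals:
    weight = weight * 1
else:
    speed = step % step + weight % vals
y = y - (weight + 30)
y = 39 - 39
vals = emit(y) // vals
handle(step)
vals = vals * (y + y)
weight = y - 39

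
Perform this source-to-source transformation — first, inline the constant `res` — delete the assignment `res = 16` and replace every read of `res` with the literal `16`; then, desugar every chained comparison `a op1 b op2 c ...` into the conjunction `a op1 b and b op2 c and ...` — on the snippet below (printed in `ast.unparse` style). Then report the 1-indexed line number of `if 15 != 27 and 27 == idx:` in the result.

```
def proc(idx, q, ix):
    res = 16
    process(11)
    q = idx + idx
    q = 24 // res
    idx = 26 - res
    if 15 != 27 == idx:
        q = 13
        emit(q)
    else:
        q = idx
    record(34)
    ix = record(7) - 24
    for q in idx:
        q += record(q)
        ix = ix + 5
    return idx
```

6

Transformed code:
def proc(idx, q, ix):
    process(11)
    q = idx + idx
    q = 24 // 16
    idx = 26 - 16
    if 15 != 27 and 27 == idx:
        q = 13
        emit(q)
    else:
        q = idx
    record(34)
    ix = record(7) - 24
    for q in idx:
        q += record(q)
        ix = ix + 5
    return idx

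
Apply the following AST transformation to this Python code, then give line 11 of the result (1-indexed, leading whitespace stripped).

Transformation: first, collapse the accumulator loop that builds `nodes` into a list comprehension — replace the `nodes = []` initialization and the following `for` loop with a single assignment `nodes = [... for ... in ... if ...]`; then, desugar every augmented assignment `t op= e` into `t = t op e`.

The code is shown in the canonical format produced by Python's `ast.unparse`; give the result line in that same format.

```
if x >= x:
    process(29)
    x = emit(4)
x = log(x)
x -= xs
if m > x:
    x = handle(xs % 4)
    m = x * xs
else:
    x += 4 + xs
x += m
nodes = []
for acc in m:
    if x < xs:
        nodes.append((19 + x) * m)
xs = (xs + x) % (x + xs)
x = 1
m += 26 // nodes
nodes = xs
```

Transformed code:
if x >= x:
    process(29)
    x = emit(4)
x = log(x)
x = x - xs
if m > x:
    x = handle(xs % 4)
    m = x * xs
else:
    x = x + (4 + xs)
x = x + m
nodes = [(19 + x) * m for acc in m if x < xs]
xs = (xs + x) % (x + xs)
x = 1
m = m + 26 // nodes
nodes = xs

x = x + m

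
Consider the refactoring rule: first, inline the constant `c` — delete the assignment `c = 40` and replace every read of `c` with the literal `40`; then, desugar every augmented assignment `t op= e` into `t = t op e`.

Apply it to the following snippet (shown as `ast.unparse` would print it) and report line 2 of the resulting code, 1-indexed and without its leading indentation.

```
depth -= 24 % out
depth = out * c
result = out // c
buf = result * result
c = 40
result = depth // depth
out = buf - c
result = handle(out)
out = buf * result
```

depth = out * 40

Transformed code:
depth = depth - 24 % out
depth = out * 40
result = out // 40
buf = result * result
result = depth // depth
out = buf - 40
result = handle(out)
out = buf * result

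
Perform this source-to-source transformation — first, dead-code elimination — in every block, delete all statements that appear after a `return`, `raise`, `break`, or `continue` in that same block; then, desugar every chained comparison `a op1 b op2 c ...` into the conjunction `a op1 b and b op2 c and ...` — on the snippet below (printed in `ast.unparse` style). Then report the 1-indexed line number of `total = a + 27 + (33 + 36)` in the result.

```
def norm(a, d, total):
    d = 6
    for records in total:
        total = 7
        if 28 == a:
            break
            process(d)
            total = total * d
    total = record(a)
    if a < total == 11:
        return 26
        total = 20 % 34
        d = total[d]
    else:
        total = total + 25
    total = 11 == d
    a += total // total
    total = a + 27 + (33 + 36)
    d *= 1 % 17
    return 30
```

14

Transformed code:
def norm(a, d, total):
    d = 6
    for records in total:
        total = 7
        if 28 == a:
            break
    total = record(a)
    if a < total and total == 11:
        return 26
    else:
        total = total + 25
    total = 11 == d
    a += total // total
    total = a + 27 + (33 + 36)
    d *= 1 % 17
    return 30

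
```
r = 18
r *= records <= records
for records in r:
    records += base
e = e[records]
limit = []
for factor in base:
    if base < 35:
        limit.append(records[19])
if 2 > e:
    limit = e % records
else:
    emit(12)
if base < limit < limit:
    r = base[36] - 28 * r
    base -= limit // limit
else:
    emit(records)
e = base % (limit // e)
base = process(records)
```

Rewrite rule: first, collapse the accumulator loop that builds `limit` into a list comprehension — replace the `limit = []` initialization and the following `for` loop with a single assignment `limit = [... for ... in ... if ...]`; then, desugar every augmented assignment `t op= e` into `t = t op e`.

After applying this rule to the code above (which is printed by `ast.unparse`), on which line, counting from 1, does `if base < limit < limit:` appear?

11

Transformed code:
r = 18
r = r * (records <= records)
for records in r:
    records = records + base
e = e[records]
limit = [records[19] for factor in base if base < 35]
if 2 > e:
    limit = e % records
else:
    emit(12)
if base < limit < limit:
    r = base[36] - 28 * r
    base = base - limit // limit
else:
    emit(records)
e = base % (limit // e)
base = process(records)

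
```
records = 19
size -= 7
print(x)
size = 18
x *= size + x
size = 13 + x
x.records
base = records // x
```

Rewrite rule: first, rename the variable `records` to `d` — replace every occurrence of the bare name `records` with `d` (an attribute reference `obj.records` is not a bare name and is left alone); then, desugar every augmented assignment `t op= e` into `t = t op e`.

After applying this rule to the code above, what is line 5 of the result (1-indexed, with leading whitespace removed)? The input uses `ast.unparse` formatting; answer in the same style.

x = x * (size + x)

Transformed code:
d = 19
size = size - 7
print(x)
size = 18
x = x * (size + x)
size = 13 + x
x.records
base = d // x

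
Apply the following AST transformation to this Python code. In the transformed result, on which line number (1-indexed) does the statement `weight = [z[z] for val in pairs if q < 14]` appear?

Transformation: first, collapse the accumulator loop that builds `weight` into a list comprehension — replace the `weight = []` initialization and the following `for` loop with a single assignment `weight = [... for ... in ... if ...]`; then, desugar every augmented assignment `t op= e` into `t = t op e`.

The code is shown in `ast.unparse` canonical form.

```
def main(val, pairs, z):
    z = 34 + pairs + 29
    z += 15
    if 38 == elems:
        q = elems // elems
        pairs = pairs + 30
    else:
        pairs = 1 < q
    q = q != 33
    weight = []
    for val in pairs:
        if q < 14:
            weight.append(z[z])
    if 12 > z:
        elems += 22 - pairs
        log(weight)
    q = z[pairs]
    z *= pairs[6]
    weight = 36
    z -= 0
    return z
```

Transformed code:
def main(val, pairs, z):
    z = 34 + pairs + 29
    z = z + 15
    if 38 == elems:
        q = elems // elems
        pairs = pairs + 30
    else:
        pairs = 1 < q
    q = q != 33
    weight = [z[z] for val in pairs if q < 14]
    if 12 > z:
        elems = elems + (22 - pairs)
        log(weight)
    q = z[pairs]
    z = z * pairs[6]
    weight = 36
    z = z - 0
    return z

10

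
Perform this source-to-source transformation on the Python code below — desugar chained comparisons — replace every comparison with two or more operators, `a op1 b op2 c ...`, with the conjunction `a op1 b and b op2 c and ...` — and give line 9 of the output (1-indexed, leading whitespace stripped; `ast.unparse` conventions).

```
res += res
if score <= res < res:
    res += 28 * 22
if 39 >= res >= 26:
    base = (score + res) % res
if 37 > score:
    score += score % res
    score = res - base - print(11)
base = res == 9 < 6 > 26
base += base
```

base = res == 9 and 9 < 6 and (6 > 26)

Transformed code:
res += res
if score <= res and res < res:
    res += 28 * 22
if 39 >= res and res >= 26:
    base = (score + res) % res
if 37 > score:
    score += score % res
    score = res - base - print(11)
base = res == 9 and 9 < 6 and (6 > 26)
base += base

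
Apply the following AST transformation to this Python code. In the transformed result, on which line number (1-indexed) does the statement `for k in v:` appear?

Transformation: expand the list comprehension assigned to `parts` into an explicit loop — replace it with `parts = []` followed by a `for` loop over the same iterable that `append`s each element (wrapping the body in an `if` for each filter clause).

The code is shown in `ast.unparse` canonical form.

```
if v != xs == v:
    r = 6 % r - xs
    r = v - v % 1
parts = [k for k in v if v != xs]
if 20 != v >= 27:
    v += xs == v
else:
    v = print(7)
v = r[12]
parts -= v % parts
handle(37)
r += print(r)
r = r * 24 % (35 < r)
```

5

Transformed code:
if v != xs == v:
    r = 6 % r - xs
    r = v - v % 1
parts = []
for k in v:
    if v != xs:
        parts.append(k)
if 20 != v >= 27:
    v += xs == v
else:
    v = print(7)
v = r[12]
parts -= v % parts
handle(37)
r += print(r)
r = r * 24 % (35 < r)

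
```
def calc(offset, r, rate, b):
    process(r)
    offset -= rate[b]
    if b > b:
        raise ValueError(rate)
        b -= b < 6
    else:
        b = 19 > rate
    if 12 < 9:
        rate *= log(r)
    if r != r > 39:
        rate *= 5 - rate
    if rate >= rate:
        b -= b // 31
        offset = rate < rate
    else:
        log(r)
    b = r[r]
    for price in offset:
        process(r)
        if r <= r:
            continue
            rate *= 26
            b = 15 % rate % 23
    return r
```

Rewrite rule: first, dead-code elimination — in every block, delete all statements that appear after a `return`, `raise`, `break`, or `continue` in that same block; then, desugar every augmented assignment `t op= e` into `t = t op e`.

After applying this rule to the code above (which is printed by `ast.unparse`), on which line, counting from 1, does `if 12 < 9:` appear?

8

Transformed code:
def calc(offset, r, rate, b):
    process(r)
    offset = offset - rate[b]
    if b > b:
        raise ValueError(rate)
    else:
        b = 19 > rate
    if 12 < 9:
        rate = rate * log(r)
    if r != r > 39:
        rate = rate * (5 - rate)
    if rate >= rate:
        b = b - b // 31
        offset = rate < rate
    else:
        log(r)
    b = r[r]
    for price in offset:
        process(r)
        if r <= r:
            continue
    return r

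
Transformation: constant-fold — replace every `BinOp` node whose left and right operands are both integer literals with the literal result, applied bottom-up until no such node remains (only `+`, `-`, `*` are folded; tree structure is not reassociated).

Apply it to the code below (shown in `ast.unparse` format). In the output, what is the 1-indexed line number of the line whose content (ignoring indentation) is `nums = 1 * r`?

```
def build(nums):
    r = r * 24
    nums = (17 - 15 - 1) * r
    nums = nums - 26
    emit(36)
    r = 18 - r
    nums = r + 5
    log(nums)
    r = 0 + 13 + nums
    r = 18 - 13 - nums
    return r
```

3

Transformed code:
def build(nums):
    r = r * 24
    nums = 1 * r
    nums = nums - 26
    emit(36)
    r = 18 - r
    nums = r + 5
    log(nums)
    r = 13 + nums
    r = 5 - nums
    return r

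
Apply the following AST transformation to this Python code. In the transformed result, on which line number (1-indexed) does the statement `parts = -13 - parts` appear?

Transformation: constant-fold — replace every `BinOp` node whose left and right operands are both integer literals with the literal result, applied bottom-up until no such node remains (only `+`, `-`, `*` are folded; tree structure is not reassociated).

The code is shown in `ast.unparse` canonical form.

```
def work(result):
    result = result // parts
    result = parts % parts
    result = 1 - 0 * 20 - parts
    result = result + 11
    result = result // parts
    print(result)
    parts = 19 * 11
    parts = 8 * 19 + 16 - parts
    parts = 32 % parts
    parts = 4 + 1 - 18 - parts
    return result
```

Transformed code:
def work(result):
    result = result // parts
    result = parts % parts
    result = 1 - parts
    result = result + 11
    result = result // parts
    print(result)
    parts = 209
    parts = 168 - parts
    parts = 32 % parts
    parts = -13 - parts
    return result

11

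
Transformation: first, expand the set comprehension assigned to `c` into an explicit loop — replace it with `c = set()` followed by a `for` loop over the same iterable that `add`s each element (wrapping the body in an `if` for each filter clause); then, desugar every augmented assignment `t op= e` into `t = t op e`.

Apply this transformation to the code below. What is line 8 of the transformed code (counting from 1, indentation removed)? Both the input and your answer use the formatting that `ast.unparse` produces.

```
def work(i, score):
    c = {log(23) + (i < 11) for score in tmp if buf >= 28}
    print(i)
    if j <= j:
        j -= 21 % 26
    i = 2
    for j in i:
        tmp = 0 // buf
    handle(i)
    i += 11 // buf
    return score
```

Transformed code:
def work(i, score):
    c = set()
    for score in tmp:
        if buf >= 28:
            c.add(log(23) + (i < 11))
    print(i)
    if j <= j:
        j = j - 21 % 26
    i = 2
    for j in i:
        tmp = 0 // buf
    handle(i)
    i = i + 11 // buf
    return score

j = j - 21 % 26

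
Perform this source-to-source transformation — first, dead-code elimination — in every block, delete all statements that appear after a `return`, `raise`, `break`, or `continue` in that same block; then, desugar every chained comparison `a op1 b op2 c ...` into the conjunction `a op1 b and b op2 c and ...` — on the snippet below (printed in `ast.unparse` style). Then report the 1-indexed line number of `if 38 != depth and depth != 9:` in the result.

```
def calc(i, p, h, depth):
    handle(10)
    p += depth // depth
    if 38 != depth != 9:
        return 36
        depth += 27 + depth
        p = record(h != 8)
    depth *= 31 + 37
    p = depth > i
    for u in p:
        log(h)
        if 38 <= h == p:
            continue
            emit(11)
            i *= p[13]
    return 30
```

Transformed code:
def calc(i, p, h, depth):
    handle(10)
    p += depth // depth
    if 38 != depth and depth != 9:
        return 36
    depth *= 31 + 37
    p = depth > i
    for u in p:
        log(h)
        if 38 <= h and h == p:
            continue
    return 30

4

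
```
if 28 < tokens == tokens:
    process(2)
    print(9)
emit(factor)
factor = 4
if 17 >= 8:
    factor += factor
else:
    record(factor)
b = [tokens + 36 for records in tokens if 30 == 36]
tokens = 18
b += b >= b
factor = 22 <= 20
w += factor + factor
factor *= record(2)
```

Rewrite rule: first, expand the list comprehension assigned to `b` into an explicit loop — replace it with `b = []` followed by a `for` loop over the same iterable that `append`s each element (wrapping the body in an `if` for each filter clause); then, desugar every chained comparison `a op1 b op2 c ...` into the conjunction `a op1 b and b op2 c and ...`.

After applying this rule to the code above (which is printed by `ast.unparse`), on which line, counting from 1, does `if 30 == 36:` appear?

Transformed code:
if 28 < tokens and tokens == tokens:
    process(2)
    print(9)
emit(factor)
factor = 4
if 17 >= 8:
    factor += factor
else:
    record(factor)
b = []
for records in tokens:
    if 30 == 36:
        b.append(tokens + 36)
tokens = 18
b += b >= b
factor = 22 <= 20
w += factor + factor
factor *= record(2)

12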